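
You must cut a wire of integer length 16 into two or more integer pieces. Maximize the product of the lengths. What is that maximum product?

Let f[k] be the best product for length k (with at least one cut). For each first piece i, the rest contributes max(k−i, f[k−i]).
Small cases: f[2]=1, f[3]=2, f[4]=4, f[5]=6, f[6]=9, f[7]=12, f[8]=18, f[9]=27, f[10]=36, f[11]=54.
f[12] = 3*max(9,27) = 3*27 = 81
f[13] = 2*max(11,54) = 2*54 = 108
f[14] = 2*max(12,81) = 2*81 = 162
f[15] = 3*max(12,81) = 3*81 = 243
f[16] = 2*max(14,162) = 2*162 = 324
One optimal split: 3 + 3 + 3 + 3 + 2 + 2; product 3*3*3*3*2*2 = 324.

324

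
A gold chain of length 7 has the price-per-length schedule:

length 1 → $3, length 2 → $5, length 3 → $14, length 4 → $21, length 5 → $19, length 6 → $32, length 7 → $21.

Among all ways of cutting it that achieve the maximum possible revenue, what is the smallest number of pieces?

Build r[k] bottom-up: r[k] = max over allowed piece i of (p[i] + r[k−i]).
r[1] = 3
r[2] = 6  (first piece 1, then r[1]=3)
r[3] = 14
r[4] = 21
r[5] = 24  (first piece 1, then r[4]=21)
r[6] = 32
r[7] = 35  (first piece 1, then r[6]=32)
Maximum revenue is $35.
Now minimize piece count subject to staying optimal: for each k, pieces[k] = 1 + min over i with p[i]+r[k−i]=r[k] of pieces[k−i].
pieces[4] = 1
pieces[5] = 2
pieces[6] = 1
pieces[7] = 2

2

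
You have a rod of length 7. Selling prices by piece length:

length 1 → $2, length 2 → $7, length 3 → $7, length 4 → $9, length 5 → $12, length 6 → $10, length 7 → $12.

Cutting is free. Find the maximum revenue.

23

Build r[k] bottom-up: r[k] = max over allowed piece i of (p[i] + r[k−i]).
r[1] = 2
r[2] = max(2+2, 7+0) = 7
r[3] = max(2+7, 7+2, 7+0) = 9
r[4] = max(2+9, 7+7, 7+2, 9+0) = 14
r[5] = max(2+14, 7+9, 7+7, 9+2, 12+0) = 16
r[6] = max(2+16, 7+14, 7+9, 9+7, 12+2, 10+0) = 21
r[7] = max(2+21, 7+16, 7+14, …, 10+2, 12+0) = 23
One optimal cutting: 2 + 2 + 2 + 1 → $7 + $7 + $7 + $2 = $23.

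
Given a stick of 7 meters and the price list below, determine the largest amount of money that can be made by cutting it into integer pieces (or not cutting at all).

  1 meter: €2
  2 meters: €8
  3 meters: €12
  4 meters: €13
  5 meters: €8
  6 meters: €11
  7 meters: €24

28

Consider every possible first cut. v[k] is the best of p[i]+v[k−i] over all sellable i≤k.
v[1] = 2
v[2] = max(2+2, 8+0) = 8
v[3] = max(2+8, 8+2, 12+0) = 12
v[4] = max(2+12, 8+8, 12+2, 13+0) = 16
v[5] = max(2+16, 8+12, 12+8, 13+2, 8+0) = 20
v[6] = max(2+20, 8+16, 12+12, 13+8, 8+2, 11+0) = 24
v[7] = max(2+24, 8+20, 12+16, …, 11+2, 24+0) = 28
One optimal cutting: 3 + 2 + 2 → €12 + €8 + €8 = €28.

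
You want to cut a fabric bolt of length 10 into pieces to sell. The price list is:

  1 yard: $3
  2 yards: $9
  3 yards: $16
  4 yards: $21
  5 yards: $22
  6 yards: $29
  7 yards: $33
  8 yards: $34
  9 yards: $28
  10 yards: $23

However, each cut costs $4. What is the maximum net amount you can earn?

46

Consider every possible first cut. r[k] is the best of p[i]+r[k−i] over all sellable i≤k, charging 4 whenever i<k.
r[1] = 3
r[2] = 9
r[3] = 16
r[4] = 21
r[5] = 22
r[6] = 29
r[7] = 33  (first piece 3, then r[4]=21)
r[8] = 38  (first piece 4, then r[4]=21)
r[9] = 41  (first piece 3, then r[6]=29)
r[10] = 46  (first piece 4, then r[6]=29)
One optimal plan: pieces 6 + 4 (1 cut) → $50 − $4 = $46.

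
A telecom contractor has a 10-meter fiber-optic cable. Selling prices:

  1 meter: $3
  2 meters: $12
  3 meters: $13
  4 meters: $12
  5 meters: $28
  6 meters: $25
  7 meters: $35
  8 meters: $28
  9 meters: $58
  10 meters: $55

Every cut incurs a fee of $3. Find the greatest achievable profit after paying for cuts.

58

Build net[k] bottom-up: net[k] = max over allowed piece i of (p[i] + net[k−i]) − 3 per cut.
net[1] = 3
net[2] = 12
net[3] = 13
net[4] = 21  (first piece 2, then net[2]=12)
net[5] = 28
net[6] = 30  (first piece 2, then net[4]=21)
net[7] = 37  (first piece 2, then net[5]=28)
net[8] = 39  (first piece 2, then net[6]=30)
net[9] = 58
net[10] = 58  (first piece 1, then net[9]=58)
One optimal plan: pieces 9 + 1 (1 cut) → $61 − $3 = $58.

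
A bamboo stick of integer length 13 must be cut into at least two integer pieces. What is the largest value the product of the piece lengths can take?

Fill m[k] for k=2..13: at each k try every first piece i and multiply by the better of (k−i) uncut or m[k−i].
m[2] = 1·max(1,0) = 1·1 = 1
m[3] = 1·max(2,1) = 1·2 = 2
m[4] = 2·max(2,1) = 2·2 = 4
m[5] = 2·max(3,2) = 2·3 = 6
m[6] = 3·max(3,2) = 3·3 = 9
m[7] = 2·max(5,6) = 2·6 = 12
m[8] = 2·max(6,9) = 2·9 = 18
m[9] = 3·max(6,9) = 3·9 = 27
m[10] = 2·max(8,18) = 2·18 = 36
m[11] = 2·max(9,27) = 2·27 = 54
m[12] = 3·max(9,27) = 3·27 = 81
m[13] = 2·max(11,54) = 2·54 = 108
One optimal split: 3 + 3 + 3 + 2 + 2; product 3·3·3·2·2 = 108.

108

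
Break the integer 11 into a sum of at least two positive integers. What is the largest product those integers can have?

54

Fill f[k] for k=2..11: at each k try every first piece i and multiply by the better of (k−i) uncut or f[k−i].
f[2] = 1·max(1,0) = 1·1 = 1
f[3] = 1·max(2,1) = 1·2 = 2
f[4] = 2·max(2,1) = 2·2 = 4
f[5] = 2·max(3,2) = 2·3 = 6
f[6] = 3·max(3,2) = 3·3 = 9
f[7] = 2·max(5,6) = 2·6 = 12
f[8] = 2·max(6,9) = 2·9 = 18
f[9] = 3·max(6,9) = 3·9 = 27
f[10] = 2·max(8,18) = 2·18 = 36
f[11] = 2·max(9,27) = 2·27 = 54
One optimal split: 3 + 3 + 3 + 2; product 3·3·3·2 = 54.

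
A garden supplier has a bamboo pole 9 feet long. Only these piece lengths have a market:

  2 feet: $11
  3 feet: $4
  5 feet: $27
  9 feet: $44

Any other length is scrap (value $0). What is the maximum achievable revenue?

Consider every possible first cut. best[k] is the best of p[i]+best[k−i] over all sellable i≤k.
best[1] = 0
best[2] = 11
best[3] = max(11+0, 4+0) = 11
best[4] = max(11+11, 4+0) = 22
best[5] = max(11+11, 4+11, 27+0) = 27
best[6] = max(11+22, 4+11, 27+0) = 33
best[7] = max(11+27, 4+22, 27+11) = 38
best[8] = max(11+33, 4+27, 27+11) = 44
best[9] = max(11+38, 4+33, 27+22, 44+0) = 49
One optimal cutting: 5 + 2 + 2 → $49.

49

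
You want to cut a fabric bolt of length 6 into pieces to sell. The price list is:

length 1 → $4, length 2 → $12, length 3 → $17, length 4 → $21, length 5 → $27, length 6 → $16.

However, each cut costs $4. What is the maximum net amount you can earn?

Build v[k] bottom-up: v[k] = max over allowed piece i of (p[i] + v[k−i]) − 4 per cut.
v[1] = 4
v[2] = 12
v[3] = 17
v[4] = 21
v[5] = 27
v[6] = 30  (first piece 3, then v[3]=17)
One optimal plan: pieces 3 + 3 (1 cut) → $34 − $4 = $30.

30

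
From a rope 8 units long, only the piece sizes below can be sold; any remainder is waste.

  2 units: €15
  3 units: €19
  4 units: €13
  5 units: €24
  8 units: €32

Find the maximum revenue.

60

Let best[k] be the best obtainable value from length k. For each k, try every first piece i and keep the best of price[i] + best[k−i].
best[1] = 0
best[2] = 15
best[3] = max(15+0, 19+0) = 19
best[4] = max(15+15, 19+0, 13+0) = 30
best[5] = max(15+19, 19+15, 13+0, 24+0) = 34
best[6] = max(15+30, 19+19, 13+15, 24+0) = 45
best[7] = max(15+34, 19+30, 13+19, 24+15) = 49
best[8] = max(15+45, 19+34, 13+30, 24+19, 32+0) = 60
One optimal cutting: 2 + 2 + 2 + 2 → €60.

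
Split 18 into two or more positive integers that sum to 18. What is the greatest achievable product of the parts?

729

Define g[k] = max over 1≤i<k of i · max(k−i, g[k−i]); the inner max lets the remainder stay uncut if that's better.
g[2] = 1*max(1,0) = 1*1 = 1
g[3] = 1*max(2,1) = 1*2 = 2
g[4] = 2*max(2,1) = 2*2 = 4
g[5] = 2*max(3,2) = 2*3 = 6
g[6] = 3*max(3,2) = 3*3 = 9
g[7] = 2*max(5,6) = 2*6 = 12
g[8] = 2*max(6,9) = 2*9 = 18
g[9] = 3*max(6,9) = 3*9 = 27
g[10] = 2*max(8,18) = 2*18 = 36
g[11] = 2*max(9,27) = 2*27 = 54
g[12] = 3*max(9,27) = 3*27 = 81
g[13] = 2*max(11,54) = 2*54 = 108
g[14] = 2*max(12,81) = 2*81 = 162
g[15] = 3*max(12,81) = 3*81 = 243
g[16] = 2*max(14,162) = 2*162 = 324
g[17] = 2*max(15,243) = 2*243 = 486
g[18] = 3*max(15,243) = 3*243 = 729
One optimal split: 3 + 3 + 3 + 3 + 3 + 3; product 3*3*3*3*3*3 = 729.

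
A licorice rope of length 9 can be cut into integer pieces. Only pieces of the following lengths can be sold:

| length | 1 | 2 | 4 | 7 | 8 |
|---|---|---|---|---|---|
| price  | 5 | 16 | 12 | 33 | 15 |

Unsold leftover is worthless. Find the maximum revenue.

69

Build f[k] bottom-up: f[k] = max over allowed piece i of (p[i] + f[k−i]).
f[1] = 5
f[2] = max(5+5, 16+0) = 16
f[3] = max(5+16, 16+5) = 21
f[4] = max(5+21, 16+16, 12+0) = 32
f[5] = max(5+32, 16+21, 12+5) = 37
f[6] = max(5+37, 16+32, 12+16) = 48
f[7] = max(5+48, 16+37, 12+21, 33+0) = 53
f[8] = max(5+53, 16+48, 12+32, 33+5, 15+0) = 64
f[9] = max(5+64, 16+53, 12+37, 33+16, 15+5) = 69
One optimal cutting: 2 + 2 + 2 + 2 + 1 → ¢69.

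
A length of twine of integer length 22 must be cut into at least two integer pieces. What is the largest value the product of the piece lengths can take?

2916

Fill P[k] for k=2..22: at each k try every first piece i and multiply by the better of (k−i) uncut or P[k−i].
P[2] = 1*max(1,0) = 1*1 = 1
P[3] = 1*max(2,1) = 1*2 = 2
P[4] = 2*max(2,1) = 2*2 = 4
P[5] = 2*max(3,2) = 2*3 = 6
P[6] = 3*max(3,2) = 3*3 = 9
P[7] = 2*max(5,6) = 2*6 = 12
P[8] = 2*max(6,9) = 2*9 = 18
P[9] = 3*max(6,9) = 3*9 = 27
P[10] = 2*max(8,18) = 2*18 = 36
P[11] = 2*max(9,27) = 2*27 = 54
P[12] = 3*max(9,27) = 3*27 = 81
P[13] = 2*max(11,54) = 2*54 = 108
P[14] = 2*max(12,81) = 2*81 = 162
P[15] = 3*max(12,81) = 3*81 = 243
P[16] = 2*max(14,162) = 2*162 = 324
P[17] = 2*max(15,243) = 2*243 = 486
P[18] = 3*max(15,243) = 3*243 = 729
P[19] = 2*max(17,486) = 2*486 = 972
P[20] = 2*max(18,729) = 2*729 = 1458
P[21] = 3*max(18,729) = 3*729 = 2187
P[22] = 2*max(20,1458) = 2*1458 = 2916
One optimal split: 3 + 3 + 3 + 3 + 3 + 3 + 2 + 2; product 3*3*3*3*3*3*2*2 = 2916.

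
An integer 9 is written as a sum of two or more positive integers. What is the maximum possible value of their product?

Let f[k] be the best product for length k (with at least one cut). For each first piece i, the rest contributes max(k−i, f[k−i]).
f[2] = 1*max(1,0) = 1*1 = 1
f[3] = max(1*2, 2*1) = 2
f[4] = max(1*3, 2*2, 3*1) = 4
f[5] = max(1*4, 2*3, 3*2, 4*1) = 6
f[6] = max(1*6, 2*4, 3*3, 4*2, 5*1) = 9
f[7] = max(1*9, 2*6, 3*4, 4*3, 5*2, 6*1) = 12
f[8] = max(1*12, 2*9, 3*6, …, 6*2, 7*1) = 18
f[9] = max(1*18, 2*12, 3*9, …, 7*2, 8*1) = 27
One optimal split: 3 + 3 + 3; product 3*3*3 = 27.

27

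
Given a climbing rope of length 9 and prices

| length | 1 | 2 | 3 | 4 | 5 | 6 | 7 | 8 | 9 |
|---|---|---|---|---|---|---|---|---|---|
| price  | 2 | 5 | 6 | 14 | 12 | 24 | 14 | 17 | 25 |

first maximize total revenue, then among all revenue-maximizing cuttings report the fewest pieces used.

3

Let r[k] be the best obtainable value from length k. For each k, try every first piece i and keep the best of price[i] + r[k−i].
r[1] = 2
r[2] = max(2+2, 5+0) = 5
r[3] = max(2+5, 5+2, 6+0) = 7
r[4] = max(2+7, 5+5, 6+2, 14+0) = 14
r[5] = max(2+14, 5+7, 6+5, 14+2, 12+0) = 16
r[6] = max(2+16, 5+14, 6+7, 14+5, 12+2, 24+0) = 24
r[7] = max(2+24, 5+16, 6+14, …, 24+2, 14+0) = 26
r[8] = max(2+26, 5+24, 6+16, …, 14+2, 17+0) = 29
r[9] = max(2+29, 5+26, 6+24, …, 17+2, 25+0) = 31
Maximum revenue is €31.
Now minimize piece count subject to staying optimal: for each k, pieces[k] = 1 + min over i with p[i]+r[k−i]=r[k] of pieces[k−i].
pieces[6] = 1
pieces[7] = 2
pieces[8] = 2
pieces[9] = 3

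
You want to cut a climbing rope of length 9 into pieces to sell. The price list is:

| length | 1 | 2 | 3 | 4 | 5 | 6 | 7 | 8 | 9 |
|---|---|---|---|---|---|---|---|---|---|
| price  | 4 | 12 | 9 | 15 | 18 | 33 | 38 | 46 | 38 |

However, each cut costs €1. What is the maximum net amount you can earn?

Build net[k] bottom-up: net[k] = max over allowed piece i of (p[i] + net[k−i]) − 1 per cut.
net[1] = 4
net[2] = 12
net[3] = 15  (first piece 1, then net[2]=12)
net[4] = 23  (first piece 2, then net[2]=12)
net[5] = 26  (first piece 1, then net[4]=23)
net[6] = 34  (first piece 2, then net[4]=23)
net[7] = 38
net[8] = 46
net[9] = 49  (first piece 1, then net[8]=46)
One optimal plan: pieces 8 + 1 (1 cut) → €50 − €1 = €49.

49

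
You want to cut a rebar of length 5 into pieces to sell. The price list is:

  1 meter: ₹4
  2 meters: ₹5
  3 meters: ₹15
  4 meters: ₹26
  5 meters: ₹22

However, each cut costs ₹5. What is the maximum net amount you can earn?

25

Build r[k] bottom-up: r[k] = max over allowed piece i of (p[i] + r[k−i]) − 5 per cut.
r[1] = 4
r[2] = 5
r[3] = 15
r[4] = 26
r[5] = 25  (first piece 1, then r[4]=26)
One optimal plan: pieces 4 + 1 (1 cut) → ₹30 − ₹5 = ₹25.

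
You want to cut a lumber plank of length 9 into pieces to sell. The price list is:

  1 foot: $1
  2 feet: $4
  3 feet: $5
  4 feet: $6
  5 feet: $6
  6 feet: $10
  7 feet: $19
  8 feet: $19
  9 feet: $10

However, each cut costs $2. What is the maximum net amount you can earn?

21

Consider every possible first cut. r[k] is the best of p[i]+r[k−i] over all sellable i≤k, charging 2 whenever i<k.
r[1] = 1
r[2] = max(1+1-2, 4+0) = 4
r[3] = max(1+4-2, 4+1-2, 5+0) = 5
r[4] = max(1+5-2, 4+4-2, 5+1-2, 6+0) = 6
r[5] = max(1+6-2, 4+5-2, 5+4-2, 6+1-2, 6+0) = 7
r[6] = max(1+7-2, 4+6-2, 5+5-2, 6+4-2, 6+1-2, 10+0) = 10
r[7] = max(1+10-2, 4+7-2, 5+6-2, …, 10+1-2, 19+0) = 19
r[8] = max(1+19-2, 4+10-2, 5+7-2, …, 19+1-2, 19+0) = 19
r[9] = max(1+19-2, 4+19-2, 5+10-2, …, 19+1-2, 10+0) = 21
One optimal plan: pieces 7 + 2 (1 cut) → $23 − $2 = $21.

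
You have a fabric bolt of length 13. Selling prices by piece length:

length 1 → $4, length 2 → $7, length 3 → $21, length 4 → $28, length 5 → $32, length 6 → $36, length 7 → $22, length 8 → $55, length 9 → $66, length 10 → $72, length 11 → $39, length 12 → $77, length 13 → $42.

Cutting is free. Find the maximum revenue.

94

Let best[k] be the best obtainable value from length k. For each k, try every first piece i and keep the best of price[i] + best[k−i].
best[1] = 4
best[2] = max(4+4, 7+0) = 8
best[3] = max(4+8, 7+4, 21+0) = 21
best[4] = max(4+21, 7+8, 21+4, 28+0) = 28
best[5] = max(4+28, 7+21, 21+8, 28+4, 32+0) = 32
best[6] = max(4+32, 7+28, 21+21, 28+8, 32+4, 36+0) = 42
best[7] = max(4+42, 7+32, 21+28, …, 36+4, 22+0) = 49
best[8] = max(4+49, 7+42, 21+32, …, 22+4, 55+0) = 56
best[9] = max(4+56, 7+49, 21+42, …, 55+4, 66+0) = 66
best[10] = max(4+66, 7+56, 21+49, …, 66+4, 72+0) = 72
best[11] = max(4+72, 7+66, 21+56, …, 72+4, 39+0) = 77
best[12] = max(4+77, 7+72, 21+66, …, 39+4, 77+0) = 87
best[13] = max(4+87, 7+77, 21+72, …, 77+4, 42+0) = 94
One optimal cutting: 9 + 4 → $66 + $28 = $94.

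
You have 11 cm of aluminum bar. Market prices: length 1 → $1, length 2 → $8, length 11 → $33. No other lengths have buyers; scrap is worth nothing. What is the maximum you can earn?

Build f[k] bottom-up: f[k] = max over allowed piece i of (p[i] + f[k−i]).
f[1] = 1
f[2] = max(1+1, 8+0) = 8
f[3] = max(1+8, 8+1) = 9
f[4] = max(1+9, 8+8) = 16
f[5] = max(1+16, 8+9) = 17
f[6] = max(1+17, 8+16) = 24
f[7] = max(1+24, 8+17) = 25
f[8] = max(1+25, 8+24) = 32
f[9] = max(1+32, 8+25) = 33
f[10] = max(1+33, 8+32) = 40
f[11] = max(1+40, 8+33, 33+0) = 41
One optimal cutting: 2 + 2 + 2 + 2 + 2 + 1 → $41.

41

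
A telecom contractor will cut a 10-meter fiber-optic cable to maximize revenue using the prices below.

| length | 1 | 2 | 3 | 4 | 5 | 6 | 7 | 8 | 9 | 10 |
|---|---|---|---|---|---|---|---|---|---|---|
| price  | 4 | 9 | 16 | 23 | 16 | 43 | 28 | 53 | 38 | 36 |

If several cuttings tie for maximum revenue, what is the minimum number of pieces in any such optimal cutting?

Consider every possible first cut. r[k] is the best of p[i]+r[k−i] over all sellable i≤k.
r[1] = 4
r[2] = 9
r[3] = 16
r[4] = 23
r[5] = 27  (first piece 1, then r[4]=23)
r[6] = 43
r[7] = 47  (first piece 1, then r[6]=43)
r[8] = 53
r[9] = 59  (first piece 3, then r[6]=43)
r[10] = 66  (first piece 4, then r[6]=43)
Maximum revenue is $66.
Now minimize piece count subject to staying optimal: for each k, pieces[k] = 1 + min over i with p[i]+r[k−i]=r[k] of pieces[k−i].
pieces[7] = 2
pieces[8] = 1
pieces[9] = 2
pieces[10] = 2

2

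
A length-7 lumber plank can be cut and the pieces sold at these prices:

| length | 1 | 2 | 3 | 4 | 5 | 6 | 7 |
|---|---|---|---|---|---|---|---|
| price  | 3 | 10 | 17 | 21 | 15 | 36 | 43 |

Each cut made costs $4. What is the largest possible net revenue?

43

Let net[k] be the best obtainable value from length k. For each k, try every first piece i and keep the best of price[i] + net[k−i] minus the 4 cut fee when i<k.
net[1] = 3
net[2] = max(3+3-4, 10+0) = 10
net[3] = max(3+10-4, 10+3-4, 17+0) = 17
net[4] = max(3+17-4, 10+10-4, 17+3-4, 21+0) = 21
net[5] = max(3+21-4, 10+17-4, 17+10-4, 21+3-4, 15+0) = 23
net[6] = max(3+23-4, 10+21-4, 17+17-4, 21+10-4, 15+3-4, 36+0) = 36
net[7] = max(3+36-4, 10+23-4, 17+21-4, …, 36+3-4, 43+0) = 43
Best is to make no cuts and sell whole for $43.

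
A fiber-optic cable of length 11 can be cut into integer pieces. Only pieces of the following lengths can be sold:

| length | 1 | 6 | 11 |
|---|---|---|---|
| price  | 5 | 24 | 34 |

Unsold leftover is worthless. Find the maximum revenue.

55

Build f[k] bottom-up: f[k] = max over allowed piece i of (p[i] + f[k−i]).
f[1] = 5
f[2] = 10  (first piece 1, then f[1]=5)
f[3] = 15  (first piece 1, then f[2]=10)
f[4] = 20  (first piece 1, then f[3]=15)
f[5] = 25  (first piece 1, then f[4]=20)
f[6] = max(5+25, 24+0) = 30
f[7] = max(5+30, 24+5) = 35
f[8] = max(5+35, 24+10) = 40
f[9] = max(5+40, 24+15) = 45
f[10] = max(5+45, 24+20) = 50
f[11] = max(5+50, 24+25, 34+0) = 55
One optimal cutting: 1 + 1 + 1 + 1 + 1 + 1 + 1 + 1 + 1 + 1 + 1 → $55.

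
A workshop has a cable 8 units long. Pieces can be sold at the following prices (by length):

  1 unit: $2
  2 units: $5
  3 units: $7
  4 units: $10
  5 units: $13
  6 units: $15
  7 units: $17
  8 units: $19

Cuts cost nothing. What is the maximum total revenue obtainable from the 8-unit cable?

20

Let best[k] be the best obtainable value from length k. For each k, try every first piece i and keep the best of price[i] + best[k−i].
best[1] = 2
best[2] = max(2+2, 5+0) = 5
best[3] = max(2+5, 5+2, 7+0) = 7
best[4] = max(2+7, 5+5, 7+2, 10+0) = 10
best[5] = max(2+10, 5+7, 7+5, 10+2, 13+0) = 13
best[6] = max(2+13, 5+10, 7+7, 10+5, 13+2, 15+0) = 15
best[7] = max(2+15, 5+13, 7+10, …, 15+2, 17+0) = 18
best[8] = max(2+18, 5+15, 7+13, …, 17+2, 19+0) = 20
One optimal cutting: 5 + 2 + 1 → $13 + $5 + $2 = $20.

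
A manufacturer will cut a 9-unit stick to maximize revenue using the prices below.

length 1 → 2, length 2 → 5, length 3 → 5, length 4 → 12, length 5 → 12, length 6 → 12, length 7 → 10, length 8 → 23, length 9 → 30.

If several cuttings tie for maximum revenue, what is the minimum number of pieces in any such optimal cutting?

Build r[k] bottom-up: r[k] = max over allowed piece i of (p[i] + r[k−i]).
r[1] = 2
r[2] = 5
r[3] = 7  (first piece 1, then r[2]=5)
r[4] = 12
r[5] = 14  (first piece 1, then r[4]=12)
r[6] = 17  (first piece 2, then r[4]=12)
r[7] = 19  (first piece 1, then r[6]=17)
r[8] = 24  (first piece 4, then r[4]=12)
r[9] = 30
Maximum revenue is 30.
Now minimize piece count subject to staying optimal: for each k, pieces[k] = 1 + min over i with p[i]+r[k−i]=r[k] of pieces[k−i].
pieces[6] = 2
pieces[7] = 3
pieces[8] = 2
pieces[9] = 1

1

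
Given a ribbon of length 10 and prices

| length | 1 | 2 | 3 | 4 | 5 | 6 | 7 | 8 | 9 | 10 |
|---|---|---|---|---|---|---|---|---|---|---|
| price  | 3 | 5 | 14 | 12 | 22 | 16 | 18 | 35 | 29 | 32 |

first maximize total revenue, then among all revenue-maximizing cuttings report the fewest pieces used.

4

Consider every possible first cut. r[k] is the best of p[i]+r[k−i] over all sellable i≤k.
r[1] = 3
r[2] = max(3+3, 5+0) = 6
r[3] = max(3+6, 5+3, 14+0) = 14
r[4] = max(3+14, 5+6, 14+3, 12+0) = 17
r[5] = max(3+17, 5+14, 14+6, 12+3, 22+0) = 22
r[6] = max(3+22, 5+17, 14+14, 12+6, 22+3, 16+0) = 28
r[7] = max(3+28, 5+22, 14+17, …, 16+3, 18+0) = 31
r[8] = max(3+31, 5+28, 14+22, …, 18+3, 35+0) = 36
r[9] = max(3+36, 5+31, 14+28, …, 35+3, 29+0) = 42
r[10] = max(3+42, 5+36, 14+31, …, 29+3, 32+0) = 45
Maximum revenue is ¢45.
Now minimize piece count subject to staying optimal: for each k, pieces[k] = 1 + min over i with p[i]+r[k−i]=r[k] of pieces[k−i].
pieces[7] = 3
pieces[8] = 2
pieces[9] = 3
pieces[10] = 4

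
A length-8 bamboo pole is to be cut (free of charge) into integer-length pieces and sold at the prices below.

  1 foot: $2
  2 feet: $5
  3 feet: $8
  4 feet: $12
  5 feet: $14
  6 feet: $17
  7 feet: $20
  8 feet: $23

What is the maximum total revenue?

24

Consider every possible first cut. best[k] is the best of p[i]+best[k−i] over all sellable i≤k.
best[1] = 2
best[2] = 5
best[3] = 8
best[4] = 12
best[5] = 14  (first piece 1, then best[4]=12)
best[6] = 17  (first piece 2, then best[4]=12)
best[7] = 20  (first piece 3, then best[4]=12)
best[8] = 24  (first piece 4, then best[4]=12)
One optimal cutting: 4 + 4 → $12 + $12 = $24.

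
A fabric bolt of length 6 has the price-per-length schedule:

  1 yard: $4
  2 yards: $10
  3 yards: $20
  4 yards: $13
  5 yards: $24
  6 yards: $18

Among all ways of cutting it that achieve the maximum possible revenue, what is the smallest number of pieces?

2

Build r[k] bottom-up: r[k] = max over allowed piece i of (p[i] + r[k−i]).
r[1] = 4
r[2] = 10
r[3] = 20
r[4] = 24  (first piece 1, then r[3]=20)
r[5] = 30  (first piece 2, then r[3]=20)
r[6] = 40  (first piece 3, then r[3]=20)
Maximum revenue is $40.
Now minimize piece count subject to staying optimal: for each k, pieces[k] = 1 + min over i with p[i]+r[k−i]=r[k] of pieces[k−i].
pieces[3] = 1
pieces[4] = 2
pieces[5] = 2
pieces[6] = 2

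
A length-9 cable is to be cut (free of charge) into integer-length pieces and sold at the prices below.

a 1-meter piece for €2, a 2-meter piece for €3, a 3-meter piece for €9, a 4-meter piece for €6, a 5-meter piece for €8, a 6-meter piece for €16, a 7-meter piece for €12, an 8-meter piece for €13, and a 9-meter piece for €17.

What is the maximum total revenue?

Let v[k] be the best obtainable value from length k. For each k, try every first piece i and keep the best of price[i] + v[k−i].
v[1] = 2
v[2] = max(2+2, 3+0) = 4
v[3] = max(2+4, 3+2, 9+0) = 9
v[4] = max(2+9, 3+4, 9+2, 6+0) = 11
v[5] = max(2+11, 3+9, 9+4, 6+2, 8+0) = 13
v[6] = max(2+13, 3+11, 9+9, 6+4, 8+2, 16+0) = 18
v[7] = max(2+18, 3+13, 9+11, …, 16+2, 12+0) = 20
v[8] = max(2+20, 3+18, 9+13, …, 12+2, 13+0) = 22
v[9] = max(2+22, 3+20, 9+18, …, 13+2, 17+0) = 27
One optimal cutting: 3 + 3 + 3 → €9 + €9 + €9 = €27.

27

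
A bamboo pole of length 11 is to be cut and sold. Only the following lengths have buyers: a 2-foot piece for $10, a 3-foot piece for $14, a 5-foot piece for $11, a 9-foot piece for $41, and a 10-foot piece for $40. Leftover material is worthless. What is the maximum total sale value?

Build f[k] bottom-up: f[k] = max over allowed piece i of (p[i] + f[k−i]).
f[1] = 0
f[2] = 10
f[3] = 14
f[4] = 20  (first piece 2, then f[2]=10)
f[5] = 24  (first piece 2, then f[3]=14)
f[6] = 30  (first piece 2, then f[4]=20)
f[7] = 34  (first piece 2, then f[5]=24)
f[8] = 40  (first piece 2, then f[6]=30)
f[9] = 44  (first piece 2, then f[7]=34)
f[10] = 50  (first piece 2, then f[8]=40)
f[11] = 54  (first piece 2, then f[9]=44)
One optimal cutting: 3 + 2 + 2 + 2 + 2 → $54.

54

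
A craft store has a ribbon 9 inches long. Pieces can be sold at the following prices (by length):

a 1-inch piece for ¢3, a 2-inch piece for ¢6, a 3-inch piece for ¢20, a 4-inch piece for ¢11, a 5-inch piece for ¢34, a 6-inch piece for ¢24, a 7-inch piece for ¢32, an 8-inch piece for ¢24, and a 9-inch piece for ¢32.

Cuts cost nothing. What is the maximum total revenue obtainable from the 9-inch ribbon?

60

Let r[k] be the best obtainable value from length k. For each k, try every first piece i and keep the best of price[i] + r[k−i].
r[1] = 3
r[2] = max(3+3, 6+0) = 6
r[3] = max(3+6, 6+3, 20+0) = 20
r[4] = max(3+20, 6+6, 20+3, 11+0) = 23
r[5] = max(3+23, 6+20, 20+6, 11+3, 34+0) = 34
r[6] = max(3+34, 6+23, 20+20, 11+6, 34+3, 24+0) = 40
r[7] = max(3+40, 6+34, 20+23, …, 24+3, 32+0) = 43
r[8] = max(3+43, 6+40, 20+34, …, 32+3, 24+0) = 54
r[9] = max(3+54, 6+43, 20+40, …, 24+3, 32+0) = 60
One optimal cutting: 3 + 3 + 3 → ¢20 + ¢20 + ¢20 = ¢60.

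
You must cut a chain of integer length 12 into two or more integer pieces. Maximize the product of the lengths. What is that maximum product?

81

Define P[k] = max over 1≤i<k of i · max(k−i, P[k−i]); the inner max lets the remainder stay uncut if that's better.
P[2] = 1*max(1,0) = 1*1 = 1
P[3] = 1*max(2,1) = 1*2 = 2
P[4] = 2*max(2,1) = 2*2 = 4
P[5] = 2*max(3,2) = 2*3 = 6
P[6] = 3*max(3,2) = 3*3 = 9
P[7] = 2*max(5,6) = 2*6 = 12
P[8] = 2*max(6,9) = 2*9 = 18
P[9] = 3*max(6,9) = 3*9 = 27
P[10] = 2*max(8,18) = 2*18 = 36
P[11] = 2*max(9,27) = 2*27 = 54
P[12] = 3*max(9,27) = 3*27 = 81
One optimal split: 3 + 3 + 3 + 3; product 3*3*3*3 = 81.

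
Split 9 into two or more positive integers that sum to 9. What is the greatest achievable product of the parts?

27

Fill f[k] for k=2..9: at each k try every first piece i and multiply by the better of (k−i) uncut or f[k−i].
f[2] = 1*max(1,0) = 1*1 = 1
f[3] = max(1*2, 2*1) = 2
f[4] = max(1*3, 2*2, 3*1) = 4
f[5] = max(1*4, 2*3, 3*2, 4*1) = 6
f[6] = max(1*6, 2*4, 3*3, 4*2, 5*1) = 9
f[7] = max(1*9, 2*6, 3*4, 4*3, 5*2, 6*1) = 12
f[8] = max(1*12, 2*9, 3*6, …, 6*2, 7*1) = 18
f[9] = max(1*18, 2*12, 3*9, …, 7*2, 8*1) = 27
One optimal split: 3 + 3 + 3; product 3*3*3 = 27.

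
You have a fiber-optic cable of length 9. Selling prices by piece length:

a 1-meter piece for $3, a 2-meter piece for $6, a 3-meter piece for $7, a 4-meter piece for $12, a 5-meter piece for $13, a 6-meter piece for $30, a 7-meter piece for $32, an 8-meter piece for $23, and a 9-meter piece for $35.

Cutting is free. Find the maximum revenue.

39

Consider every possible first cut. v[k] is the best of p[i]+v[k−i] over all sellable i≤k.
v[1] = 3
v[2] = max(3+3, 6+0) = 6
v[3] = max(3+6, 6+3, 7+0) = 9
v[4] = max(3+9, 6+6, 7+3, 12+0) = 12
v[5] = max(3+12, 6+9, 7+6, 12+3, 13+0) = 15
v[6] = max(3+15, 6+12, 7+9, 12+6, 13+3, 30+0) = 30
v[7] = max(3+30, 6+15, 7+12, …, 30+3, 32+0) = 33
v[8] = max(3+33, 6+30, 7+15, …, 32+3, 23+0) = 36
v[9] = max(3+36, 6+33, 7+30, …, 23+3, 35+0) = 39
One optimal cutting: 6 + 1 + 1 + 1 → $30 + $3 + $3 + $3 = $39.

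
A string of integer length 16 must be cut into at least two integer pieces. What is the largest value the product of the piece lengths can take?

324

Let prod[k] be the best product for length k (with at least one cut). For each first piece i, the rest contributes max(k−i, prod[k−i]).
prod[2] = 1×max(1,0) = 1×1 = 1
prod[3] = max(1×2, 2×1) = 2
prod[4] = max(1×3, 2×2, 3×1) = 4
prod[5] = max(1×4, 2×3, 3×2, 4×1) = 6
prod[6] = max(1×6, 2×4, 3×3, 4×2, 5×1) = 9
prod[7] = max(1×9, 2×6, 3×4, 4×3, 5×2, 6×1) = 12
prod[8] = max(1×12, 2×9, 3×6, …, 6×2, 7×1) = 18
prod[9] = max(1×18, 2×12, 3×9, …, 7×2, 8×1) = 27
prod[10] = max(1×27, 2×18, 3×12, …, 8×2, 9×1) = 36
prod[11] = max(1×36, 2×27, 3×18, …, 9×2, 10×1) = 54
prod[12] = max(1×54, 2×36, 3×27, …, 10×2, 11×1) = 81
prod[13] = max(1×81, 2×54, 3×36, …, 11×2, 12×1) = 108
prod[14] = max(1×108, 2×81, 3×54, …, 12×2, 13×1) = 162
prod[15] = max(1×162, 2×108, 3×81, …, 13×2, 14×1) = 243
prod[16] = max(1×243, 2×162, 3×108, …, 14×2, 15×1) = 324
One optimal split: 3 + 3 + 3 + 3 + 2 + 2; product 3×3×3×3×2×2 = 324.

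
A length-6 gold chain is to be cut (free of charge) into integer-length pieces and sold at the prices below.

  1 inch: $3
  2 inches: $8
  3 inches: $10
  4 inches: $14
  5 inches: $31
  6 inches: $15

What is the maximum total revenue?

Consider every possible first cut. v[k] is the best of p[i]+v[k−i] over all sellable i≤k.
v[1] = 3
v[2] = max(3+3, 8+0) = 8
v[3] = max(3+8, 8+3, 10+0) = 11
v[4] = max(3+11, 8+8, 10+3, 14+0) = 16
v[5] = max(3+16, 8+11, 10+8, 14+3, 31+0) = 31
v[6] = max(3+31, 8+16, 10+11, 14+8, 31+3, 15+0) = 34
One optimal cutting: 5 + 1 → $31 + $3 = $34.

34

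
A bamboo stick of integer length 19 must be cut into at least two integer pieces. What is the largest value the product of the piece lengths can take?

972

Define prod[k] = max over 1≤i<k of i · max(k−i, prod[k−i]); the inner max lets the remainder stay uncut if that's better.
prod[2] = 1·max(1,0) = 1·1 = 1
prod[3] = 1·max(2,1) = 1·2 = 2
prod[4] = 2·max(2,1) = 2·2 = 4
prod[5] = 2·max(3,2) = 2·3 = 6
prod[6] = 3·max(3,2) = 3·3 = 9
prod[7] = 2·max(5,6) = 2·6 = 12
prod[8] = 2·max(6,9) = 2·9 = 18
prod[9] = 3·max(6,9) = 3·9 = 27
prod[10] = 2·max(8,18) = 2·18 = 36
prod[11] = 2·max(9,27) = 2·27 = 54
prod[12] = 3·max(9,27) = 3·27 = 81
prod[13] = 2·max(11,54) = 2·54 = 108
prod[14] = 2·max(12,81) = 2·81 = 162
prod[15] = 3·max(12,81) = 3·81 = 243
prod[16] = 2·max(14,162) = 2·162 = 324
prod[17] = 2·max(15,243) = 2·243 = 486
prod[18] = 3·max(15,243) = 3·243 = 729
prod[19] = 2·max(17,486) = 2·486 = 972
One optimal split: 3 + 3 + 3 + 3 + 3 + 2 + 2; product 3·3·3·3·3·2·2 = 972.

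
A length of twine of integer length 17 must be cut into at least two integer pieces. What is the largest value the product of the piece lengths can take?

486

Let m[k] be the best product for length k (with at least one cut). For each first piece i, the rest contributes max(k−i, m[k−i]).
Small cases: m[2]=1, m[3]=2, m[4]=4, m[5]=6, m[6]=9, m[7]=12, m[8]=18, m[9]=27, m[10]=36.
m[11] = 2·max(9,27) = 2·27 = 54
m[12] = 3·max(9,27) = 3·27 = 81
m[13] = 2·max(11,54) = 2·54 = 108
m[14] = 2·max(12,81) = 2·81 = 162
m[15] = 3·max(12,81) = 3·81 = 243
m[16] = 2·max(14,162) = 2·162 = 324
m[17] = 2·max(15,243) = 2·243 = 486
One optimal split: 3 + 3 + 3 + 3 + 3 + 2; product 3·3·3·3·3·2 = 486.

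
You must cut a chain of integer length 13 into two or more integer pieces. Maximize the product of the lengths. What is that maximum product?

Fill P[k] for k=2..13: at each k try every first piece i and multiply by the better of (k−i) uncut or P[k−i].
Small cases: P[2]=1, P[3]=2, P[4]=4, P[5]=6, P[6]=9, P[7]=12.
P[8] = 2×max(6,9) = 2×9 = 18
P[9] = 3×max(6,9) = 3×9 = 27
P[10] = 2×max(8,18) = 2×18 = 36
P[11] = 2×max(9,27) = 2×27 = 54
P[12] = 3×max(9,27) = 3×27 = 81
P[13] = 2×max(11,54) = 2×54 = 108
One optimal split: 3 + 3 + 3 + 2 + 2; product 3×3×3×2×2 = 108.

108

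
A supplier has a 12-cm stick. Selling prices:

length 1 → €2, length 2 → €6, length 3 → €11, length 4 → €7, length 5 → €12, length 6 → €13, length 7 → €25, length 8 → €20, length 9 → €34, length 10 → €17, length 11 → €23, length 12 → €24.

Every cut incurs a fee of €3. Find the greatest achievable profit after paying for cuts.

42

Build v[k] bottom-up: v[k] = max over allowed piece i of (p[i] + v[k−i]) − 3 per cut.
v[1] = 2
v[2] = 6
v[3] = 11
v[4] = 10  (first piece 1, then v[3]=11)
v[5] = 14  (first piece 2, then v[3]=11)
v[6] = 19  (first piece 3, then v[3]=11)
v[7] = 25
v[8] = 24  (first piece 1, then v[7]=25)
v[9] = 34
v[10] = 33  (first piece 1, then v[9]=34)
v[11] = 37  (first piece 2, then v[9]=34)
v[12] = 42  (first piece 3, then v[9]=34)
One optimal plan: pieces 9 + 3 (1 cut) → €45 − €3 = €42.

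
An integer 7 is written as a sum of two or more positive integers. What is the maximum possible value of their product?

12

Fill P[k] for k=2..7: at each k try every first piece i and multiply by the better of (k−i) uncut or P[k−i].
P[2] = 1·max(1,0) = 1·1 = 1
P[3] = max(1·2, 2·1) = 2
P[4] = max(1·3, 2·2, 3·1) = 4
P[5] = max(1·4, 2·3, 3·2, 4·1) = 6
P[6] = max(1·6, 2·4, 3·3, 4·2, 5·1) = 9
P[7] = max(1·9, 2·6, 3·4, 4·3, 5·2, 6·1) = 12
One optimal split: 3 + 2 + 2; product 3·2·2 = 12.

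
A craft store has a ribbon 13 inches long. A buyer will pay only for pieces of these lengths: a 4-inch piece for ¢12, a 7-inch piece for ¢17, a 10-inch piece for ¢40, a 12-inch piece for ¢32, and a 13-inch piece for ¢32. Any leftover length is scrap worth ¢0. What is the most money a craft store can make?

40

Consider every possible first cut. best[k] is the best of p[i]+best[k−i] over all sellable i≤k.
best[1] = 0
best[2] = 0
best[3] = 0
best[4] = 12
best[5] = 12
best[6] = 12
best[7] = max(12+0, 17+0) = 17
best[8] = max(12+12, 17+0) = 24
best[9] = max(12+12, 17+0) = 24
best[10] = max(12+12, 17+0, 40+0) = 40
best[11] = max(12+17, 17+12, 40+0) = 40
best[12] = max(12+24, 17+12, 40+0, 32+0) = 40
best[13] = max(12+24, 17+12, 40+0, 32+0, 32+0) = 40
One optimal cutting: pieces 10 with 3 inches of scrap → ¢40.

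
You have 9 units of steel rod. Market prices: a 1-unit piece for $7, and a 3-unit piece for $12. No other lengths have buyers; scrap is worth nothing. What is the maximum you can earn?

63

Let best[k] be the best obtainable value from length k. For each k, try every first piece i and keep the best of price[i] + best[k−i].
best[1] = 7
best[2] = 14  (first piece 1, then best[1]=7)
best[3] = max(7+14, 12+0) = 21
best[4] = max(7+21, 12+7) = 28
best[5] = max(7+28, 12+14) = 35
best[6] = max(7+35, 12+21) = 42
best[7] = max(7+42, 12+28) = 49
best[8] = max(7+49, 12+35) = 56
best[9] = max(7+56, 12+42) = 63
One optimal cutting: 1 + 1 + 1 + 1 + 1 + 1 + 1 + 1 + 1 → $63.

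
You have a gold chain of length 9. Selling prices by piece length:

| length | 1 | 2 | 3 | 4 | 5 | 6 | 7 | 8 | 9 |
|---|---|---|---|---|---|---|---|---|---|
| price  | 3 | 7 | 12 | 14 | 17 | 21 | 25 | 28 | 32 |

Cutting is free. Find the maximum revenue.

36

Consider every possible first cut. best[k] is the best of p[i]+best[k−i] over all sellable i≤k.
best[1] = 3
best[2] = max(3+3, 7+0) = 7
best[3] = max(3+7, 7+3, 12+0) = 12
best[4] = max(3+12, 7+7, 12+3, 14+0) = 15
best[5] = max(3+15, 7+12, 12+7, 14+3, 17+0) = 19
best[6] = max(3+19, 7+15, 12+12, 14+7, 17+3, 21+0) = 24
best[7] = max(3+24, 7+19, 12+15, …, 21+3, 25+0) = 27
best[8] = max(3+27, 7+24, 12+19, …, 25+3, 28+0) = 31
best[9] = max(3+31, 7+27, 12+24, …, 28+3, 32+0) = 36
One optimal cutting: 3 + 3 + 3 → $12 + $12 + $12 = $36.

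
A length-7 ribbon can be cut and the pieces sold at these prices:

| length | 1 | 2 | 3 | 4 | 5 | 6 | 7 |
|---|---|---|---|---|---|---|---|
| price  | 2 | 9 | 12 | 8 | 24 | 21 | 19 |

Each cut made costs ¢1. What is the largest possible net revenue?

Consider every possible first cut. net[k] is the best of p[i]+net[k−i] over all sellable i≤k, charging 1 whenever i<k.
net[1] = 2
net[2] = max(2+2-1, 9+0) = 9
net[3] = max(2+9-1, 9+2-1, 12+0) = 12
net[4] = max(2+12-1, 9+9-1, 12+2-1, 8+0) = 17
net[5] = max(2+17-1, 9+12-1, 12+9-1, 8+2-1, 24+0) = 24
net[6] = max(2+24-1, 9+17-1, 12+12-1, 8+9-1, 24+2-1, 21+0) = 25
net[7] = max(2+25-1, 9+24-1, 12+17-1, …, 21+2-1, 19+0) = 32
One optimal plan: pieces 5 + 2 (1 cut) → ¢33 − ¢1 = ¢32.

32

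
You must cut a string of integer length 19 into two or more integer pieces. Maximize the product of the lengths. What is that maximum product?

Fill m[k] for k=2..19: at each k try every first piece i and multiply by the better of (k−i) uncut or m[k−i].
Small cases: m[2]=1, m[3]=2, m[4]=4, m[5]=6, m[6]=9, m[7]=12, m[8]=18, m[9]=27, m[10]=36, m[11]=54, m[12]=81.
m[13] = max(1*81, 2*54, 3*36, …, 11*2, 12*1) = 108
m[14] = max(1*108, 2*81, 3*54, …, 12*2, 13*1) = 162
m[15] = max(1*162, 2*108, 3*81, …, 13*2, 14*1) = 243
m[16] = max(1*243, 2*162, 3*108, …, 14*2, 15*1) = 324
m[17] = max(1*324, 2*243, 3*162, …, 15*2, 16*1) = 486
m[18] = max(1*486, 2*324, 3*243, …, 16*2, 17*1) = 729
m[19] = max(1*729, 2*486, 3*324, …, 17*2, 18*1) = 972
One optimal split: 3 + 3 + 3 + 3 + 3 + 2 + 2; product 3*3*3*3*3*2*2 = 972.

972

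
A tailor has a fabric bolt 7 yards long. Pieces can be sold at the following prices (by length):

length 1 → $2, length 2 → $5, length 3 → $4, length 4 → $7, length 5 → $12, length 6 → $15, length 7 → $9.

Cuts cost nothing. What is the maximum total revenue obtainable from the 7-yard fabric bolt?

17

Let r[k] be the best obtainable value from length k. For each k, try every first piece i and keep the best of price[i] + r[k−i].
r[1] = 2
r[2] = 5
r[3] = 7  (first piece 1, then r[2]=5)
r[4] = 10  (first piece 2, then r[2]=5)
r[5] = 12  (first piece 1, then r[4]=10)
r[6] = 15  (first piece 2, then r[4]=10)
r[7] = 17  (first piece 1, then r[6]=15)
One optimal cutting: 2 + 2 + 2 + 1 → $5 + $5 + $5 + $2 = $17.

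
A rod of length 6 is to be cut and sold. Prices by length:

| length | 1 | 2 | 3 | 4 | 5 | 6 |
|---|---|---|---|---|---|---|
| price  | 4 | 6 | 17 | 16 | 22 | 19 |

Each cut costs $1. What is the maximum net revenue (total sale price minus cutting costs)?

Build r[k] bottom-up: r[k] = max over allowed piece i of (p[i] + r[k−i]) − 1 per cut.
r[1] = 4
r[2] = max(4+4-1, 6+0) = 7
r[3] = max(4+7-1, 6+4-1, 17+0) = 17
r[4] = max(4+17-1, 6+7-1, 17+4-1, 16+0) = 20
r[5] = max(4+20-1, 6+17-1, 17+7-1, 16+4-1, 22+0) = 23
r[6] = max(4+23-1, 6+20-1, 17+17-1, 16+7-1, 22+4-1, 19+0) = 33
One optimal plan: pieces 3 + 3 (1 cut) → $34 − $1 = $33.

33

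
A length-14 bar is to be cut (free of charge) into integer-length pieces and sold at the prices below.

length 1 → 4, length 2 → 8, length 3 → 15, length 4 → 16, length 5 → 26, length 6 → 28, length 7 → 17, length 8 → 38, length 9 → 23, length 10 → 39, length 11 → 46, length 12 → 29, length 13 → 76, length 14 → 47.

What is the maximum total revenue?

80

Build v[k] bottom-up: v[k] = max over allowed piece i of (p[i] + v[k−i]).
v[1] = 4
v[2] = max(4+4, 8+0) = 8
v[3] = max(4+8, 8+4, 15+0) = 15
v[4] = max(4+15, 8+8, 15+4, 16+0) = 19
v[5] = max(4+19, 8+15, 15+8, 16+4, 26+0) = 26
v[6] = max(4+26, 8+19, 15+15, 16+8, 26+4, 28+0) = 30
v[7] = max(4+30, 8+26, 15+19, …, 28+4, 17+0) = 34
v[8] = max(4+34, 8+30, 15+26, …, 17+4, 38+0) = 41
v[9] = max(4+41, 8+34, 15+30, …, 38+4, 23+0) = 45
v[10] = max(4+45, 8+41, 15+34, …, 23+4, 39+0) = 52
v[11] = max(4+52, 8+45, 15+41, …, 39+4, 46+0) = 56
v[12] = max(4+56, 8+52, 15+45, …, 46+4, 29+0) = 60
v[13] = max(4+60, 8+56, 15+52, …, 29+4, 76+0) = 76
v[14] = max(4+76, 8+60, 15+56, …, 76+4, 47+0) = 80
One optimal cutting: 13 + 1 → 76 + 4 = 80.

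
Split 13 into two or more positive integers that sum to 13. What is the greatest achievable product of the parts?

108

Fill f[k] for k=2..13: at each k try every first piece i and multiply by the better of (k−i) uncut or f[k−i].
f[2] = 1·max(1,0) = 1·1 = 1
f[3] = max(1·2, 2·1) = 2
f[4] = max(1·3, 2·2, 3·1) = 4
f[5] = max(1·4, 2·3, 3·2, 4·1) = 6
f[6] = max(1·6, 2·4, 3·3, 4·2, 5·1) = 9
f[7] = max(1·9, 2·6, 3·4, 4·3, 5·2, 6·1) = 12
f[8] = max(1·12, 2·9, 3·6, …, 6·2, 7·1) = 18
f[9] = max(1·18, 2·12, 3·9, …, 7·2, 8·1) = 27
f[10] = max(1·27, 2·18, 3·12, …, 8·2, 9·1) = 36
f[11] = max(1·36, 2·27, 3·18, …, 9·2, 10·1) = 54
f[12] = max(1·54, 2·36, 3·27, …, 10·2, 11·1) = 81
f[13] = max(1·81, 2·54, 3·36, …, 11·2, 12·1) = 108
One optimal split: 3 + 3 + 3 + 2 + 2; product 3·3·3·2·2 = 108.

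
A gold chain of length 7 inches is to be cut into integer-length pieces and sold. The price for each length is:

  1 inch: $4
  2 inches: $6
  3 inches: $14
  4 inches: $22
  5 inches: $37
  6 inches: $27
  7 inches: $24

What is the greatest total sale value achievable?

Let v[k] be the best obtainable value from length k. For each k, try every first piece i and keep the best of price[i] + v[k−i].
v[1] = 4
v[2] = 8  (first piece 1, then v[1]=4)
v[3] = 14
v[4] = 22
v[5] = 37
v[6] = 41  (first piece 1, then v[5]=37)
v[7] = 45  (first piece 1, then v[6]=41)
One optimal cutting: 5 + 1 + 1 → $37 + $4 + $4 = $45.

45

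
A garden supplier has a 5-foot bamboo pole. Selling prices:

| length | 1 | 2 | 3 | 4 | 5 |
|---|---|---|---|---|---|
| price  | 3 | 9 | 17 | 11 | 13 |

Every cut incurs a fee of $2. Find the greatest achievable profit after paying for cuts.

Let net[k] be the best obtainable value from length k. For each k, try every first piece i and keep the best of price[i] + net[k−i] minus the 2 cut fee when i<k.
net[1] = 3
net[2] = max(3+3-2, 9+0) = 9
net[3] = max(3+9-2, 9+3-2, 17+0) = 17
net[4] = max(3+17-2, 9+9-2, 17+3-2, 11+0) = 18
net[5] = max(3+18-2, 9+17-2, 17+9-2, 11+3-2, 13+0) = 24
One optimal plan: pieces 3 + 2 (1 cut) → $26 − $2 = $24.

24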